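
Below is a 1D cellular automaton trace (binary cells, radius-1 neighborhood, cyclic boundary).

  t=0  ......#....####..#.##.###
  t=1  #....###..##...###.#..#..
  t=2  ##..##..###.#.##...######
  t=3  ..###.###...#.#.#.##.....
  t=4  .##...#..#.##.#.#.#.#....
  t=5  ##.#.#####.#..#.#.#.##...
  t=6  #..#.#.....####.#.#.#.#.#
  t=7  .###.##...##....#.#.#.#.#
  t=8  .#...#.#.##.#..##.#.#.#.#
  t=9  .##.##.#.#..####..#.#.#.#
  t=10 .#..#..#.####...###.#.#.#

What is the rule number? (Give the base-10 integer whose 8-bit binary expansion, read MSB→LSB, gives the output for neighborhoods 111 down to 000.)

30

  [7] ### => .  t=0,i=12
  [6] ##. => .  t=0,i=14
  [5] #.# => .  t=0,i=18
  [4] #.. => #  t=0,i=0
  [3] .## => #  t=0,i=11
  [2] .#. => #  t=0,i=6
  [1] ..# => #  t=0,i=5
  [0] ... => .  t=0,i=1
  bits 00011110 = 30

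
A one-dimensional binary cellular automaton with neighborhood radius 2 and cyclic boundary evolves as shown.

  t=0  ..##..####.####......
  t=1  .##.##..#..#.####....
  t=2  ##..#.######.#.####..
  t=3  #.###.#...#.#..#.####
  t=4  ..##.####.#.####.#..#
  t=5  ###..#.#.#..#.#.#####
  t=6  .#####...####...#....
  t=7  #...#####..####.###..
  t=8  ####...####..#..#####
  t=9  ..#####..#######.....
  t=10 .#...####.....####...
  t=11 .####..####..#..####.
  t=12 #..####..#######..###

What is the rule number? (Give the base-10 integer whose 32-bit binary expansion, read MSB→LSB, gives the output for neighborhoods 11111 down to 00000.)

1474249592

  #####|.  b31=0 t=2,i=8
  ####.|#  b30=1 t=0,i=8
  ###.#|.  b29=0 t=0,i=9
  ###..|#  b28=1 t=0,i=14
  ##.##|.  b27=0 t=0,i=10
  ##.#.|#  b26=1 t=2,i=12
  ##..#|#  b25=1 t=0,i=4
  ##...|#  b24=1 t=0,i=15
  #.###|#  b23=1 t=0,i=11
  #.##.|#  b22=1 t=1,i=4
  #.#.#|.  b21=0 t=2,i=13
  #.#..|#  b20=1 t=3,i=6
  #..##|#  b19=1 t=0,i=5
  #..#.|#  b18=1 t=1,i=7
  #...#|#  b17=1 t=3,i=8
  #....|#  b16=1 t=0,i=16
  .####|.  b15=0 t=0,i=7
  .###.|#  b14=1 t=3,i=3
  .##.#|.  b13=0 t=1,i=2
  .##..|.  b12=0 t=0,i=3
  .#.##|.  b11=0 t=1,i=12
  .#.#.|.  b10=0 t=3,i=11
  .#..#|#  b9=1 t=1,i=9
  .#...|#  b8=1 t=3,i=7
  ..###|.  b7=0 t=0,i=6
  ..##.|#  b6=1 t=0,i=2
  ..#.#|#  b5=1 t=1,i=11
  ..#..|#  b4=1 t=1,i=8
  ...##|#  b3=1 t=0,i=1
  ...#.|.  b2=0 t=3,i=9
  ....#|.  b1=0 t=0,i=0
  .....|.  b0=0 t=0,i=17
  bits 01010111110111110100001101111000 = 1474249592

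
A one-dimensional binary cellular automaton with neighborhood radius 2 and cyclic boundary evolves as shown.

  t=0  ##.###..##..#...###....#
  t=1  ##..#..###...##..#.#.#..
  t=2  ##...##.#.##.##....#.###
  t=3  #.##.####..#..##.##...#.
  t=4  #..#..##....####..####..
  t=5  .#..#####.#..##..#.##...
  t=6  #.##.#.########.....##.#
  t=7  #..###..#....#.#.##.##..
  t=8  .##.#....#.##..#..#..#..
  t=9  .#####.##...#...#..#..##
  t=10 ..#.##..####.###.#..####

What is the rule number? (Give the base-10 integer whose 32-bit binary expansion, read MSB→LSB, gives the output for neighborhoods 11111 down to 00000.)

1698362183

  ##### -> .   bit 31 = 0  t=2,i=23
  ####. -> #   bit 30 = 1  t=2,i=0
  ###.# -> #   bit 29 = 1  t=0,i=1
  ###.. -> .   bit 28 = 0  t=0,i=5
  ##.## -> .   bit 27 = 0  t=0,i=2
  ##.#. -> #   bit 26 = 1  t=2,i=7
  ##..# -> .   bit 25 = 0  t=0,i=6
  ##... -> #   bit 24 = 1  t=0,i=19
  #.### -> .   bit 23 = 0  t=0,i=3
  #.##. -> .   bit 22 = 0  t=2,i=10
  #.#.# -> #   bit 21 = 1  t=1,i=19
  #.#.. -> #   bit 20 = 1  t=1,i=21
  #..## -> #   bit 19 = 1  t=0,i=7
  #..#. -> .   bit 18 = 0  t=0,i=11
  #...# -> #   bit 17 = 1  t=0,i=14
  #.... -> .   bit 16 = 0  t=0,i=20
  .#### -> #   bit 15 = 1  t=2,i=22
  .###. -> #   bit 14 = 1  t=0,i=0
  .##.# -> #   bit 13 = 1  t=2,i=6
  .##.. -> #   bit 12 = 1  t=0,i=9
  .#.## -> .   bit 11 = 0  t=2,i=9
  .#.#. -> .   bit 10 = 0  t=1,i=18
  .#..# -> #   bit 9 = 1  t=1,i=5
  .#... -> #   bit 8 = 1  t=0,i=13
  ..### -> .   bit 7 = 0  t=0,i=16
  ..##. -> #   bit 6 = 1  t=0,i=8
  ..#.# -> .   bit 5 = 0  t=1,i=17
  ..#.. -> .   bit 4 = 0  t=0,i=12
  ...## -> .   bit 3 = 0  t=0,i=15
  ...#. -> #   bit 2 = 1  t=2,i=18
  ....# -> #   bit 1 = 1  t=0,i=21
  ..... -> #   bit 0 = 1  t=6,i=17
  bits 01100101001110101111001101000111 = 1698362183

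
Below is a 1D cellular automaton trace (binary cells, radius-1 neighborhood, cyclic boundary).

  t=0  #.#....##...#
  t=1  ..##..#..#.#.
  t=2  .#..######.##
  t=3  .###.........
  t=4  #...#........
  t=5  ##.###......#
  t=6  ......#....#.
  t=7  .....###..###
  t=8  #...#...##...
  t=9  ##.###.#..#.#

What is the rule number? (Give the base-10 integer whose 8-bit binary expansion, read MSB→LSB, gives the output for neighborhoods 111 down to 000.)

  ###|.  b7=0 t=2,i=5
  ##.|.  b6=0 t=0,i=0
  #.#|.  b5=0 t=0,i=1
  #..|#  b4=1 t=0,i=3
  .##|.  b3=0 t=0,i=7
  .#.|#  b2=1 t=0,i=2
  ..#|#  b1=1 t=0,i=6
  ...|.  b0=0 t=0,i=4
  bits 00010110 = 22

22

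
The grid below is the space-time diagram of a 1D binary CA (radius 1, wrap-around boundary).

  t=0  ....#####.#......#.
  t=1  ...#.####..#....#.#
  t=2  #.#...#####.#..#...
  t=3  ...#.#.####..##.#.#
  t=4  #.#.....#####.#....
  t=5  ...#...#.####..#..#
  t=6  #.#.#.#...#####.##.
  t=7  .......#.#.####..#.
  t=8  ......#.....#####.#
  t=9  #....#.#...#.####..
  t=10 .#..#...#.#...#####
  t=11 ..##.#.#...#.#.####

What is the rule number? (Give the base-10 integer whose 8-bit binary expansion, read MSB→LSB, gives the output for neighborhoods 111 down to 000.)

210

  [7] ### => #  t=0,i=5
  [6] ##. => #  t=0,i=8
  [5] #.# => .  t=0,i=9
  [4] #.. => #  t=0,i=11
  [3] .## => .  t=0,i=4
  [2] .#. => .  t=0,i=10
  [1] ..# => #  t=0,i=3
  [0] ... => .  t=0,i=0
  bits 11010010 = 210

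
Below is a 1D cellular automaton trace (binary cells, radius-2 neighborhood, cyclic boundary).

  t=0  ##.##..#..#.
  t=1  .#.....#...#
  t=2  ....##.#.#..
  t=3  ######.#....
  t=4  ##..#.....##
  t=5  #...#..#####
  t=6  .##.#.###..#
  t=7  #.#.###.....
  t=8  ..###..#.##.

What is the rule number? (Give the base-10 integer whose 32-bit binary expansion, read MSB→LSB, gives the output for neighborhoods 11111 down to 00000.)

1101703387

  [31] ##### => .  t=3,i=2
  [30] ####. => #  t=3,i=4
  [29] ###.# => .  t=3,i=5
  [28] ###.. => .  t=4,i=1
  [27] ##.## => .  t=0,i=2
  [26] ##.#. => .  t=2,i=6
  [25] ##..# => .  t=0,i=5
  [24] ##... => #  t=5,i=1
  [23] #.### => #  t=6,i=6
  [22] #.##. => .  t=0,i=0
  [21] #.#.# => #  t=2,i=7
  [20] #.#.. => .  t=1,i=1
  [19] #..## => #  t=5,i=6
  [18] #..#. => .  t=0,i=6
  [17] #...# => #  t=1,i=9
  [16] #.... => .  t=1,i=3
  [15] .#### => #  t=3,i=1
  [14] .###. => .  t=6,i=7
  [13] .##.# => #  t=0,i=1
  [12] .##.. => .  t=0,i=4
  [11] .#.## => #  t=0,i=11
  [10] .#.#. => .  t=1,i=0
  [9] .#..# => .  t=0,i=8
  [8] .#... => .  t=1,i=2
  [7] ..### => #  t=3,i=0
  [6] ..##. => #  t=2,i=4
  [5] ..#.# => .  t=0,i=10
  [4] ..#.. => #  t=0,i=7
  [3] ...## => #  t=2,i=3
  [2] ...#. => .  t=1,i=6
  [1] ....# => #  t=1,i=5
  [0] ..... => #  t=1,i=4
  bits 01000001101010101010100011011011 = 1101703387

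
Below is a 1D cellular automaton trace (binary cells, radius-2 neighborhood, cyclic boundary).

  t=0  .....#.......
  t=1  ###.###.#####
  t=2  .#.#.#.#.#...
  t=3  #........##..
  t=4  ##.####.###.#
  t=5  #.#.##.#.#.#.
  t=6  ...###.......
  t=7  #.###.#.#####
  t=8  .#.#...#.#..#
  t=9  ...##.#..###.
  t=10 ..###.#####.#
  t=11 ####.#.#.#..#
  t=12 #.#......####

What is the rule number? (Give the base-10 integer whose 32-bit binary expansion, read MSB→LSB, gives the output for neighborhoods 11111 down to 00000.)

1230830557

  #####|.  b31=0 t=1,i=0
  ####.|#  b30=1 t=1,i=1
  ###.#|.  b29=0 t=1,i=2
  ###..|.  b28=0 t=6,i=5
  ##.##|#  b27=1 t=1,i=3
  ##.#.|.  b26=0 t=5,i=6
  ##..#|.  b25=0 t=3,i=11
  ##...|#  b24=1 t=6,i=6
  #.###|.  b23=0 t=1,i=4
  #.##.|#  b22=1 t=5,i=4
  #.#.#|.  b21=0 t=2,i=3
  #.#..|#  b20=1 t=2,i=9
  #..##|#  b19=1 t=9,i=8
  #..#.|#  b18=1 t=3,i=12
  #...#|.  b17=0 t=8,i=5
  #....|.  b16=0 t=0,i=7
  .####|#  b15=1 t=1,i=9
  .###.|#  b14=1 t=1,i=5
  .##.#|#  b13=1 t=5,i=5
  .##..|#  b12=1 t=3,i=10
  .#.##|#  b11=1 t=5,i=3
  .#.#.|.  b10=0 t=2,i=2
  .#..#|#  b9=1 t=8,i=10
  .#...|#  b8=1 t=0,i=6
  ..###|#  b7=1 t=6,i=3
  ..##.|#  b6=1 t=3,i=9
  ..#.#|.  b5=0 t=2,i=1
  ..#..|#  b4=1 t=0,i=5
  ...##|#  b3=1 t=3,i=8
  ...#.|#  b2=1 t=0,i=4
  ....#|.  b1=0 t=0,i=3
  .....|#  b0=1 t=0,i=0
  bits 01001001010111001111101111011101 = 1230830557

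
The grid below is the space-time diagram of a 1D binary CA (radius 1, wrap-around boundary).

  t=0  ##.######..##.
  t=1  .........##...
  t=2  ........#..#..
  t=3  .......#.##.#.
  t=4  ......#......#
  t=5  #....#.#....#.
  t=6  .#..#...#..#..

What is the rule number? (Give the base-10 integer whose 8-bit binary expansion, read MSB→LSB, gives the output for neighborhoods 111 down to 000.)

  ### -> .   bit 7 = 0  t=0,i=4
  ##. -> .   bit 6 = 0  t=0,i=1
  #.# -> .   bit 5 = 0  t=0,i=2
  #.. -> #   bit 4 = 1  t=0,i=9
  .## -> .   bit 3 = 0  t=0,i=0
  .#. -> .   bit 2 = 0  t=2,i=8
  ..# -> #   bit 1 = 1  t=0,i=10
  ... -> .   bit 0 = 0  t=1,i=0
  bits 00010010 = 18

18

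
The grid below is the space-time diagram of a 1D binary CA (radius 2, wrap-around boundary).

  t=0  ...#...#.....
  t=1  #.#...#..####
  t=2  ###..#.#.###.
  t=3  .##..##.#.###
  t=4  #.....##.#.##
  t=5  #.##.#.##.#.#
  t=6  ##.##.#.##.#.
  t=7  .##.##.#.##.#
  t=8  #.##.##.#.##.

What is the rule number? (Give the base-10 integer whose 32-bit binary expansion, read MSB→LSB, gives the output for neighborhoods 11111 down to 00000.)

  [31] ##### => #  t=1,i=11
  [30] ####. => .  t=1,i=12
  [29] ###.# => #  t=1,i=0
  [28] ###.. => #  t=2,i=2
  [27] ##.## => #  t=2,i=12
  [26] ##.#. => #  t=1,i=1
  [25] ##..# => .  t=2,i=3
  [24] ##... => .  t=4,i=1
  [23] #.### => .  t=2,i=0
  [22] #.##. => .  t=3,i=1
  [21] #.#.# => .  t=2,i=7
  [20] #.#.. => #  t=1,i=2
  [19] #..## => .  t=1,i=8
  [18] #..#. => .  t=2,i=4
  [17] #...# => .  t=0,i=5
  [16] #.... => #  t=0,i=9
  [15] .#### => #  t=1,i=10
  [14] .###. => #  t=2,i=1
  [13] .##.# => #  t=3,i=6
  [12] .##.. => .  t=3,i=2
  [11] .#.## => #  t=2,i=8
  [10] .#.#. => #  t=2,i=6
  [9] .#..# => #  t=1,i=7
  [8] .#... => .  t=0,i=4
  [7] ..### => #  t=1,i=9
  [6] ..##. => .  t=3,i=5
  [5] ..#.# => #  t=2,i=5
  [4] ..#.. => .  t=0,i=3
  [3] ...## => #  t=4,i=5
  [2] ...#. => #  t=0,i=2
  [1] ....# => .  t=0,i=1
  [0] ..... => #  t=0,i=0
  bits 10111100000100011110111010101101 = 3155291821

3155291821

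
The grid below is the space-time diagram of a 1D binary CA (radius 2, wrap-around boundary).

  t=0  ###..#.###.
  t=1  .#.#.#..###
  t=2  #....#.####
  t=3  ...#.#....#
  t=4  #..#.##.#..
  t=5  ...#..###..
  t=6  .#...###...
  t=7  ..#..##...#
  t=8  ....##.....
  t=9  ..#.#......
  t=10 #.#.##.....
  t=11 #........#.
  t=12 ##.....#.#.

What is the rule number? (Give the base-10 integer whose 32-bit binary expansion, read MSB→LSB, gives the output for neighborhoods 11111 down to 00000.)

  ##### -> .   bit 31 = 0  t=2,i=9
  ####. -> #   bit 30 = 1  t=2,i=10
  ###.# -> #   bit 29 = 1  t=0,i=9
  ###.. -> .   bit 28 = 0  t=0,i=2
  ##.## -> #   bit 27 = 1  t=0,i=10
  ##.#. -> #   bit 26 = 1  t=1,i=0
  ##..# -> #   bit 25 = 1  t=0,i=3
  ##... -> .   bit 24 = 0  t=2,i=1
  #.### -> .   bit 23 = 0  t=0,i=0
  #.##. -> .   bit 22 = 0  t=4,i=5
  #.#.# -> .   bit 21 = 0  t=1,i=1
  #.#.. -> #   bit 20 = 1  t=1,i=5
  #..## -> #   bit 19 = 1  t=1,i=7
  #..#. -> .   bit 18 = 0  t=0,i=4
  #...# -> .   bit 17 = 0  t=3,i=1
  #.... -> .   bit 16 = 0  t=2,i=2
  .#### -> .   bit 15 = 0  t=2,i=8
  .###. -> #   bit 14 = 1  t=0,i=1
  .##.# -> #   bit 13 = 1  t=4,i=6
  .##.. -> .   bit 12 = 0  t=7,i=6
  .#.## -> .   bit 11 = 0  t=0,i=6
  .#.#. -> .   bit 10 = 0  t=1,i=2
  .#..# -> .   bit 9 = 0  t=1,i=6
  .#... -> #   bit 8 = 1  t=3,i=0
  ..### -> #   bit 7 = 1  t=1,i=8
  ..##. -> #   bit 6 = 1  t=7,i=5
  ..#.# -> #   bit 5 = 1  t=0,i=5
  ..#.. -> .   bit 4 = 0  t=3,i=10
  ...## -> .   bit 3 = 0  t=6,i=4
  ...#. -> .   bit 2 = 0  t=2,i=4
  ....# -> #   bit 1 = 1  t=2,i=3
  ..... -> .   bit 0 = 0  t=5,i=0
  bits 01101110000110000110000111100010 = 1847091682

1847091682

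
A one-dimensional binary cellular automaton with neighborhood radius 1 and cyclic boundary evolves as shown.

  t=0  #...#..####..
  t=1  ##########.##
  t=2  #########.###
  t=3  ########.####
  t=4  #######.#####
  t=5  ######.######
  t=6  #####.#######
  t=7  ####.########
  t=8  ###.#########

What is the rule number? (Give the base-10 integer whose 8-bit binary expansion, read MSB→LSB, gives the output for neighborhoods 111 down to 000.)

191

  ###|#  b7=1 t=0,i=8
  ##.|.  b6=0 t=0,i=10
  #.#|#  b5=1 t=1,i=10
  #..|#  b4=1 t=0,i=1
  .##|#  b3=1 t=0,i=7
  .#.|#  b2=1 t=0,i=0
  ..#|#  b1=1 t=0,i=3
  ...|#  b0=1 t=0,i=2
  bits 10111111 = 191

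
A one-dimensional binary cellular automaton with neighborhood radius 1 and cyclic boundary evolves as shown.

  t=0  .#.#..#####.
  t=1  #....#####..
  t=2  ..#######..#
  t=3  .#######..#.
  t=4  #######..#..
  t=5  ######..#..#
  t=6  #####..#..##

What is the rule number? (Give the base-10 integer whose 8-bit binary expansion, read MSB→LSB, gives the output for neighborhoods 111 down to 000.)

139

  nb ###: next=#  (t=0,i=7, bit7=1)
  nb ##.: next=.  (t=0,i=10, bit6=0)
  nb #.#: next=.  (t=0,i=2, bit5=0)
  nb #..: next=.  (t=0,i=4, bit4=0)
  nb .##: next=#  (t=0,i=6, bit3=1)
  nb .#.: next=.  (t=0,i=1, bit2=0)
  nb ..#: next=#  (t=0,i=0, bit1=1)
  nb ...: next=#  (t=1,i=2, bit0=1)
  bits 10001011 = 139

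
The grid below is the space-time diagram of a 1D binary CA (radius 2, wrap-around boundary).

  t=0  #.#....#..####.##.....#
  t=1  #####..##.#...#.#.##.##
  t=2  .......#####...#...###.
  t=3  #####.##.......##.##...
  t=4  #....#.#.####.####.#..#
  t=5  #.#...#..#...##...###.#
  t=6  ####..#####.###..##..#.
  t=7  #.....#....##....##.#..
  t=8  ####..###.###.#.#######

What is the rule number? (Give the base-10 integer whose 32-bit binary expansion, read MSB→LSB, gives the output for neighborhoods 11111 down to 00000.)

211105753

  [31] ##### => .  t=1,i=0
  [30] ####. => .  t=0,i=12
  [29] ###.# => .  t=0,i=13
  [28] ###.. => .  t=1,i=4
  [27] ##.## => #  t=0,i=14
  [26] ##.#. => #  t=0,i=1
  [25] ##..# => .  t=1,i=5
  [24] ##... => .  t=0,i=17
  [23] #.### => #  t=1,i=21
  [22] #.##. => .  t=0,i=15
  [21] #.#.# => .  t=1,i=16
  [20] #.#.. => #  t=0,i=2
  [19] #..## => .  t=0,i=9
  [18] #..#. => #  t=5,i=8
  [17] #...# => .  t=1,i=12
  [16] #.... => #  t=0,i=4
  [15] .#### => .  t=0,i=11
  [14] .###. => .  t=2,i=20
  [13] .##.# => #  t=0,i=0
  [12] .##.. => #  t=0,i=16
  [11] .#.## => .  t=1,i=17
  [10] .#.#. => #  t=1,i=15
  [9] .#..# => #  t=0,i=8
  [8] .#... => #  t=0,i=3
  [7] ..### => #  t=0,i=10
  [6] ..##. => #  t=0,i=22
  [5] ..#.# => .  t=1,i=14
  [4] ..#.. => #  t=0,i=7
  [3] ...## => #  t=0,i=21
  [2] ...#. => .  t=0,i=6
  [1] ....# => .  t=0,i=5
  [0] ..... => #  t=0,i=19
  bits 00001100100101010011011111011001 = 211105753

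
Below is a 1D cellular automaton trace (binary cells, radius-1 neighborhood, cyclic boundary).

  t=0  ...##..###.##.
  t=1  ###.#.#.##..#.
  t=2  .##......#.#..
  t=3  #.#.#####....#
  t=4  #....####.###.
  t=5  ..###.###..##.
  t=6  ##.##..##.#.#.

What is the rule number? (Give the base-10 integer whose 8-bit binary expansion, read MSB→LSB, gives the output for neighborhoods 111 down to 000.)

195

  [7] ### => #  t=0,i=8
  [6] ##. => #  t=0,i=4
  [5] #.# => .  t=0,i=10
  [4] #.. => .  t=0,i=5
  [3] .## => .  t=0,i=3
  [2] .#. => .  t=1,i=4
  [1] ..# => #  t=0,i=2
  [0] ... => #  t=0,i=0
  bits 11000011 = 195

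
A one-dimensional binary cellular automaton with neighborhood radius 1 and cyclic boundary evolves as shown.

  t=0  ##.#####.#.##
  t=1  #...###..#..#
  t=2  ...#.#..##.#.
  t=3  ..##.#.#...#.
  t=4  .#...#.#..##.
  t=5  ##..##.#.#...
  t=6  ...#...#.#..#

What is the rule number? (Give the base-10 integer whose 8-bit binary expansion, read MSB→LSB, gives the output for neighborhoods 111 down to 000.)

  ###|#  b7=1 t=0,i=0
  ##.|.  b6=0 t=0,i=1
  #.#|.  b5=0 t=0,i=2
  #..|.  b4=0 t=1,i=1
  .##|.  b3=0 t=0,i=3
  .#.|#  b2=1 t=0,i=9
  ..#|#  b1=1 t=1,i=3
  ...|.  b0=0 t=1,i=2
  bits 10000110 = 134

134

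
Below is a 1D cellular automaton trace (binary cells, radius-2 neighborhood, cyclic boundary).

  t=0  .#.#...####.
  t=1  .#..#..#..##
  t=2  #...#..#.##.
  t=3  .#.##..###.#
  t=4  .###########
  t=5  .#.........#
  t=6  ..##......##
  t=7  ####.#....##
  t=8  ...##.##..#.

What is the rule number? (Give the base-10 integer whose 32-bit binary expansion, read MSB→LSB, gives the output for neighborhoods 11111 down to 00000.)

921262580

  #####|.  b31=0 t=4,i=3
  ####.|.  b30=0 t=0,i=9
  ###.#|#  b29=1 t=3,i=9
  ###..|#  b28=1 t=0,i=10
  ##.##|.  b27=0 t=4,i=0
  ##.#.|#  b26=1 t=1,i=0
  ##..#|#  b25=1 t=0,i=11
  ##...|.  b24=0 t=6,i=4
  #.###|#  b23=1 t=4,i=1
  #.##.|#  b22=1 t=2,i=9
  #.#.#|#  b21=1 t=3,i=1
  #.#..|.  b20=0 t=0,i=3
  #..##|#  b19=1 t=1,i=9
  #..#.|.  b18=0 t=0,i=0
  #...#|.  b17=0 t=0,i=5
  #....|#  b16=1 t=5,i=3
  .####|.  b15=0 t=0,i=8
  .###.|#  b14=1 t=3,i=8
  .##.#|.  b13=0 t=1,i=11
  .##..|#  b12=1 t=3,i=4
  .#.##|#  b11=1 t=2,i=8
  .#.#.|.  b10=0 t=0,i=2
  .#..#|.  b9=0 t=1,i=2
  .#...|#  b8=1 t=0,i=4
  ..###|#  b7=1 t=0,i=7
  ..##.|#  b6=1 t=1,i=10
  ..#.#|#  b5=1 t=0,i=1
  ..#..|#  b4=1 t=1,i=4
  ...##|.  b3=0 t=0,i=6
  ...#.|#  b2=1 t=2,i=3
  ....#|.  b1=0 t=5,i=9
  .....|.  b0=0 t=5,i=4
  bits 00110110111010010101100111110100 = 921262580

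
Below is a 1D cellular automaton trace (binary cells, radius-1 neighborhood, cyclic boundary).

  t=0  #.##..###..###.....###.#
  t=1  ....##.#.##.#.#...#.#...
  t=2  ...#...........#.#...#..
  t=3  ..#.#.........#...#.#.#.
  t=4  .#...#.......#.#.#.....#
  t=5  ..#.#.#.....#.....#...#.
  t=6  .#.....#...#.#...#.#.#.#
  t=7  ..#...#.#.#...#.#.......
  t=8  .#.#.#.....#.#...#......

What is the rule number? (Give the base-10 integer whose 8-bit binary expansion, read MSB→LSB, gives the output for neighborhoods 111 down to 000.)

146

  [7] ### => #  t=0,i=7
  [6] ##. => .  t=0,i=0
  [5] #.# => .  t=0,i=1
  [4] #.. => #  t=0,i=4
  [3] .## => .  t=0,i=2
  [2] .#. => .  t=1,i=7
  [1] ..# => #  t=0,i=5
  [0] ... => .  t=0,i=15
  bits 10010010 = 146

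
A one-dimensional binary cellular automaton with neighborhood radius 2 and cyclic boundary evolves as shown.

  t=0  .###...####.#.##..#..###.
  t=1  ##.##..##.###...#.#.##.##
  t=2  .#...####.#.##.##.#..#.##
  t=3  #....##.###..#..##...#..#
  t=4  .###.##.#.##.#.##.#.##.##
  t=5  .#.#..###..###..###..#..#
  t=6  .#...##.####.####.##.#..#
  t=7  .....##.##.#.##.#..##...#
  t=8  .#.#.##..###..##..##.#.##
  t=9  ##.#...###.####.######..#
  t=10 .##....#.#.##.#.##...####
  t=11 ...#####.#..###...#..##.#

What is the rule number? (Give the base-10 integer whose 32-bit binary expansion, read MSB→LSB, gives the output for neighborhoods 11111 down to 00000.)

  nb #####: next=.  (t=9,i=18, bit31=0)
  nb ####.: next=.  (t=0,i=9, bit30=0)
  nb ###.#: next=#  (t=0,i=10, bit29=1)
  nb ###..: next=#  (t=0,i=3, bit28=1)
  nb ##.##: next=.  (t=1,i=2, bit27=0)
  nb ##.#.: next=#  (t=0,i=11, bit26=1)
  nb ##..#: next=#  (t=0,i=16, bit25=1)
  nb ##...: next=#  (t=0,i=4, bit24=1)
  nb #.###: next=#  (t=1,i=10, bit23=1)
  nb #.##.: next=.  (t=0,i=14, bit22=0)
  nb #.#.#: next=#  (t=0,i=12, bit21=1)
  nb #.#..: next=.  (t=2,i=1, bit20=0)
  nb #..##: next=#  (t=0,i=0, bit19=1)
  nb #..#.: next=.  (t=0,i=17, bit18=0)
  nb #...#: next=.  (t=0,i=5, bit17=0)
  nb #....: next=#  (t=3,i=2, bit16=1)
  nb .####: next=#  (t=0,i=8, bit15=1)
  nb .###.: next=.  (t=0,i=2, bit14=0)
  nb .##.#: next=#  (t=1,i=8, bit13=1)
  nb .##..: next=.  (t=0,i=15, bit12=0)
  nb .#.##: next=.  (t=0,i=13, bit11=0)
  nb .#.#.: next=.  (t=1,i=17, bit10=0)
  nb .#..#: next=.  (t=0,i=19, bit9=0)
  nb .#...: next=.  (t=2,i=2, bit8=0)
  nb ..###: next=#  (t=0,i=1, bit7=1)
  nb ..##.: next=#  (t=1,i=7, bit6=1)
  nb ..#.#: next=#  (t=1,i=16, bit5=1)
  nb ..#..: next=#  (t=0,i=18, bit4=1)
  nb ...##: next=.  (t=0,i=6, bit3=0)
  nb ...#.: next=#  (t=1,i=15, bit2=1)
  nb ....#: next=#  (t=3,i=3, bit1=1)
  nb .....: next=.  (t=7,i=2, bit0=0)
  bits 00110111101010011010000011110110 = 933863670

933863670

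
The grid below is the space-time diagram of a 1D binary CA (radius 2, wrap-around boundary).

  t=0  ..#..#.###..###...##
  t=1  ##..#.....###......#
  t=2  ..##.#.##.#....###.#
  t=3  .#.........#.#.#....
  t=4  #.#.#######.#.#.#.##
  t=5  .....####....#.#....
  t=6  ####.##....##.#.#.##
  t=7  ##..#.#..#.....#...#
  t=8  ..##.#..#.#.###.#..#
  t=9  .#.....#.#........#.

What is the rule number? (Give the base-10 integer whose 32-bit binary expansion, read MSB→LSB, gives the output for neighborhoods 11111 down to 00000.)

  nb #####: next=#  (t=4,i=6, bit31=1)
  nb ####.: next=.  (t=4,i=9, bit30=0)
  nb ###.#: next=.  (t=2,i=17, bit29=0)
  nb ###..: next=.  (t=0,i=9, bit28=0)
  nb ##.##: next=#  (t=6,i=4, bit27=1)
  nb ##.#.: next=.  (t=2,i=4, bit26=0)
  nb ##..#: next=#  (t=0,i=0, bit25=1)
  nb ##...: next=.  (t=0,i=15, bit24=0)
  nb #.###: next=.  (t=0,i=7, bit23=0)
  nb #.##.: next=.  (t=2,i=7, bit22=0)
  nb #.#.#: next=.  (t=2,i=5, bit21=0)
  nb #.#..: next=.  (t=2,i=10, bit20=0)
  nb #..##: next=#  (t=0,i=11, bit19=1)
  nb #..#.: next=#  (t=0,i=1, bit18=1)
  nb #...#: next=.  (t=0,i=16, bit17=0)
  nb #....: next=.  (t=1,i=6, bit16=0)
  nb .####: next=#  (t=4,i=5, bit15=1)
  nb .###.: next=.  (t=0,i=8, bit14=0)
  nb .##.#: next=.  (t=2,i=3, bit13=0)
  nb .##..: next=#  (t=0,i=19, bit12=1)
  nb .#.##: next=.  (t=0,i=6, bit11=0)
  nb .#.#.: next=#  (t=3,i=12, bit10=1)
  nb .#..#: next=.  (t=0,i=3, bit9=0)
  nb .#...: next=#  (t=1,i=5, bit8=1)
  nb ..###: next=#  (t=0,i=12, bit7=1)
  nb ..##.: next=.  (t=0,i=18, bit6=0)
  nb ..#.#: next=.  (t=0,i=5, bit5=0)
  nb ..#..: next=.  (t=0,i=2, bit4=0)
  nb ...##: next=.  (t=0,i=17, bit3=0)
  nb ...#.: next=#  (t=3,i=0, bit2=1)
  nb ....#: next=#  (t=1,i=8, bit1=1)
  nb .....: next=#  (t=1,i=7, bit0=1)
  bits 10001010000011001001010110000111 = 2316080519

2316080519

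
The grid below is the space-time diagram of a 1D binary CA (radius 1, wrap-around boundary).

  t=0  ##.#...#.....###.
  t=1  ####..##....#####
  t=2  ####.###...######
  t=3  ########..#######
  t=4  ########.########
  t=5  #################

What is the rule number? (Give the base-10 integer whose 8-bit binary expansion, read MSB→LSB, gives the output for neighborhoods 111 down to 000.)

  ###|#  b7=1 t=0,i=14
  ##.|#  b6=1 t=0,i=1
  #.#|#  b5=1 t=0,i=2
  #..|.  b4=0 t=0,i=4
  .##|#  b3=1 t=0,i=0
  .#.|#  b2=1 t=0,i=3
  ..#|#  b1=1 t=0,i=6
  ...|.  b0=0 t=0,i=5
  bits 11101110 = 238

238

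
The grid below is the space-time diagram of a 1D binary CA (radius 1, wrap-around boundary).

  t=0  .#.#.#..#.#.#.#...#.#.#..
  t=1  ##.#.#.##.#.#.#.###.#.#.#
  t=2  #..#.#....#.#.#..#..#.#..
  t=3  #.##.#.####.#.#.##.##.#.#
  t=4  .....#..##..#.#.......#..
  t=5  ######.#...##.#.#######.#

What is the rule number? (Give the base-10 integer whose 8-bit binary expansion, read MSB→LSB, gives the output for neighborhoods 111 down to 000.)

135

  nb ###: next=#  (t=1,i=0, bit7=1)
  nb ##.: next=.  (t=1,i=1, bit6=0)
  nb #.#: next=.  (t=0,i=2, bit5=0)
  nb #..: next=.  (t=0,i=6, bit4=0)
  nb .##: next=.  (t=1,i=7, bit3=0)
  nb .#.: next=#  (t=0,i=1, bit2=1)
  nb ..#: next=#  (t=0,i=0, bit1=1)
  nb ...: next=#  (t=0,i=16, bit0=1)
  bits 10000111 = 135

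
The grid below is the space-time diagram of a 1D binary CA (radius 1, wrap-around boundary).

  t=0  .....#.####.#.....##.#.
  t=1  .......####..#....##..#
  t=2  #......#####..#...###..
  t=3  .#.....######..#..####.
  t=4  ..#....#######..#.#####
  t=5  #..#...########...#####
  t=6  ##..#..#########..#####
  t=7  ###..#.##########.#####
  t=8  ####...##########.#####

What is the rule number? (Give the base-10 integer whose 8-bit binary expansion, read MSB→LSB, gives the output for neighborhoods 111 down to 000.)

216

  nb ###: next=#  (t=0,i=8, bit7=1)
  nb ##.: next=#  (t=0,i=10, bit6=1)
  nb #.#: next=.  (t=0,i=6, bit5=0)
  nb #..: next=#  (t=0,i=13, bit4=1)
  nb .##: next=#  (t=0,i=7, bit3=1)
  nb .#.: next=.  (t=0,i=5, bit2=0)
  nb ..#: next=.  (t=0,i=4, bit1=0)
  nb ...: next=.  (t=0,i=0, bit0=0)
  bits 11011000 = 216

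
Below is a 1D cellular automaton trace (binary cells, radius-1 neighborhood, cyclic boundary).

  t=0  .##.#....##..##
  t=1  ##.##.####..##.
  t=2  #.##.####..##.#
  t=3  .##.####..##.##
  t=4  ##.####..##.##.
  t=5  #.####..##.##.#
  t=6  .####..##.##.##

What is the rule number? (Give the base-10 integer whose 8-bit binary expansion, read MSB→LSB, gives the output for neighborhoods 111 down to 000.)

  [7] ### => #  t=1,i=7
  [6] ##. => .  t=0,i=2
  [5] #.# => #  t=0,i=0
  [4] #.. => .  t=0,i=5
  [3] .## => #  t=0,i=1
  [2] .#. => #  t=0,i=4
  [1] ..# => #  t=0,i=8
  [0] ... => #  t=0,i=6
  bits 10101111 = 175

175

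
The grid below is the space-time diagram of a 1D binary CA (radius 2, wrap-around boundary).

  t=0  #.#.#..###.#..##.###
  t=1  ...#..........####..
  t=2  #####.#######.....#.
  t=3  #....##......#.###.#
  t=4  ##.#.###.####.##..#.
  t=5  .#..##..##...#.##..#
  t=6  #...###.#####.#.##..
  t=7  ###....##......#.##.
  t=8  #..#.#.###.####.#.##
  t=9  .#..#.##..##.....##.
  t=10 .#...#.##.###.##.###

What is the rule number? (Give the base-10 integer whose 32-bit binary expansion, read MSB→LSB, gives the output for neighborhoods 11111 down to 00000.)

193084759

  ##### -> .   bit 31 = 0  t=2,i=2
  ####. -> .   bit 30 = 0  t=0,i=19
  ###.# -> .   bit 29 = 0  t=0,i=0
  ###.. -> .   bit 28 = 0  t=1,i=17
  ##.## -> #   bit 27 = 1  t=0,i=16
  ##.#. -> .   bit 26 = 0  t=0,i=1
  ##..# -> #   bit 25 = 1  t=4,i=16
  ##... -> #   bit 24 = 1  t=1,i=18
  #.### -> #   bit 23 = 1  t=0,i=17
  #.##. -> .   bit 22 = 0  t=3,i=19
  #.#.# -> .   bit 21 = 0  t=0,i=2
  #.#.. -> .   bit 20 = 0  t=0,i=4
  #..## -> .   bit 19 = 0  t=0,i=6
  #..#. -> .   bit 18 = 0  t=4,i=17
  #...# -> #   bit 17 = 1  t=5,i=11
  #.... -> .   bit 16 = 0  t=1,i=5
  .#### -> .   bit 15 = 0  t=0,i=18
  .###. -> .   bit 14 = 0  t=0,i=8
  .##.# -> #   bit 13 = 1  t=0,i=15
  .##.. -> #   bit 12 = 1  t=3,i=0
  .#.## -> #   bit 11 = 1  t=2,i=19
  .#.#. -> #   bit 10 = 1  t=0,i=3
  .#..# -> .   bit 9 = 0  t=0,i=5
  .#... -> #   bit 8 = 1  t=1,i=4
  ..### -> .   bit 7 = 0  t=0,i=7
  ..##. -> #   bit 6 = 1  t=0,i=14
  ..#.# -> .   bit 5 = 0  t=2,i=18
  ..#.. -> #   bit 4 = 1  t=1,i=3
  ...## -> .   bit 3 = 0  t=1,i=13
  ...#. -> #   bit 2 = 1  t=1,i=2
  ....# -> #   bit 1 = 1  t=1,i=1
  ..... -> #   bit 0 = 1  t=1,i=0
  bits 00001011100000100011110101010111 = 193084759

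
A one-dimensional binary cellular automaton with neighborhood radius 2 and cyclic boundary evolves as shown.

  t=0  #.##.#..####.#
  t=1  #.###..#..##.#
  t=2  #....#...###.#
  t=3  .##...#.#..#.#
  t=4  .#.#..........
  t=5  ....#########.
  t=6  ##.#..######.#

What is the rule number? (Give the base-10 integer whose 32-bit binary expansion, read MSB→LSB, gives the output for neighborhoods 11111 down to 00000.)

3880329545

  #####|#  b31=1 t=5,i=6
  ####.|#  b30=1 t=0,i=10
  ###.#|#  b29=1 t=0,i=11
  ###..|.  b28=0 t=1,i=4
  ##.##|.  b27=0 t=0,i=1
  ##.#.|#  b26=1 t=0,i=4
  ##..#|#  b25=1 t=1,i=5
  ##...|#  b24=1 t=2,i=1
  #.###|.  b23=0 t=1,i=2
  #.##.|#  b22=1 t=0,i=2
  #.#.#|.  b21=0 t=3,i=13
  #.#..|.  b20=0 t=0,i=5
  #..##|#  b19=1 t=0,i=7
  #..#.|.  b18=0 t=1,i=6
  #...#|.  b17=0 t=2,i=7
  #....|#  b16=1 t=2,i=2
  .####|.  b15=0 t=0,i=9
  .###.|.  b14=0 t=1,i=3
  .##.#|#  b13=1 t=0,i=0
  .##..|.  b12=0 t=2,i=0
  .#.##|.  b11=0 t=3,i=0
  .#.#.|.  b10=0 t=3,i=7
  .#..#|.  b9=0 t=0,i=6
  .#...|#  b8=1 t=2,i=6
  ..###|.  b7=0 t=0,i=8
  ..##.|#  b6=1 t=1,i=10
  ..#.#|.  b5=0 t=3,i=6
  ..#..|.  b4=0 t=1,i=7
  ...##|#  b3=1 t=2,i=8
  ...#.|.  b2=0 t=2,i=4
  ....#|.  b1=0 t=2,i=3
  .....|#  b0=1 t=4,i=6
  bits 11100111010010010010000101001001 = 3880329545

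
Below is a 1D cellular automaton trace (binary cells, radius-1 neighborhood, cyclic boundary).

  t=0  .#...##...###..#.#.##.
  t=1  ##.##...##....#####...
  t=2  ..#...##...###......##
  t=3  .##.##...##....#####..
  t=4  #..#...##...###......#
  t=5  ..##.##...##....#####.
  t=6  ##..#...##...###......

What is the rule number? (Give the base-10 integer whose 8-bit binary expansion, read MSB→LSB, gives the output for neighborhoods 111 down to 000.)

39

  [7] ### => .  t=0,i=11
  [6] ##. => .  t=0,i=6
  [5] #.# => #  t=0,i=16
  [4] #.. => .  t=0,i=2
  [3] .## => .  t=0,i=5
  [2] .#. => #  t=0,i=1
  [1] ..# => #  t=0,i=0
  [0] ... => #  t=0,i=3
  bits 00100111 = 39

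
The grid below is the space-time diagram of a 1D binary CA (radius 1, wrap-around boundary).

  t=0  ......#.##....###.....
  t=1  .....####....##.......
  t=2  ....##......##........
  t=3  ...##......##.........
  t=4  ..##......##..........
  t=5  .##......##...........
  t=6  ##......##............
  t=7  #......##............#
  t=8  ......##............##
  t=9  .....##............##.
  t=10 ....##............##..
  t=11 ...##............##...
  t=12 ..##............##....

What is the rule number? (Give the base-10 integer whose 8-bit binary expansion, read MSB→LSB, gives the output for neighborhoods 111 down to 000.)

46

  ###|.  b7=0 t=0,i=15
  ##.|.  b6=0 t=0,i=9
  #.#|#  b5=1 t=0,i=7
  #..|.  b4=0 t=0,i=10
  .##|#  b3=1 t=0,i=8
  .#.|#  b2=1 t=0,i=6
  ..#|#  b1=1 t=0,i=5
  ...|.  b0=0 t=0,i=0
  bits 00101110 = 46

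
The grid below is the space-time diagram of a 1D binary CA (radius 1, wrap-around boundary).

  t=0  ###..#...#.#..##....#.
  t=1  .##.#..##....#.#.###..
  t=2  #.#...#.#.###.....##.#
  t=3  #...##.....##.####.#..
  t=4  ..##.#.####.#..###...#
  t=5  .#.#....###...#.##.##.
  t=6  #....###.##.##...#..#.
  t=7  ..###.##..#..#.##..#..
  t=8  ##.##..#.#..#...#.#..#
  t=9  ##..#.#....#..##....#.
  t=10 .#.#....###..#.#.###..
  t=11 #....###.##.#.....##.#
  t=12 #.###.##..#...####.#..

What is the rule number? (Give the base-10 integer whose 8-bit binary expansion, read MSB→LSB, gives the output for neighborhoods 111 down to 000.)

  ### -> #   bit 7 = 1  t=0,i=1
  ##. -> #   bit 6 = 1  t=0,i=2
  #.# -> .   bit 5 = 0  t=0,i=10
  #.. -> .   bit 4 = 0  t=0,i=3
  .## -> .   bit 3 = 0  t=0,i=0
  .#. -> .   bit 2 = 0  t=0,i=5
  ..# -> #   bit 1 = 1  t=0,i=4
  ... -> #   bit 0 = 1  t=0,i=7
  bits 11000011 = 195

195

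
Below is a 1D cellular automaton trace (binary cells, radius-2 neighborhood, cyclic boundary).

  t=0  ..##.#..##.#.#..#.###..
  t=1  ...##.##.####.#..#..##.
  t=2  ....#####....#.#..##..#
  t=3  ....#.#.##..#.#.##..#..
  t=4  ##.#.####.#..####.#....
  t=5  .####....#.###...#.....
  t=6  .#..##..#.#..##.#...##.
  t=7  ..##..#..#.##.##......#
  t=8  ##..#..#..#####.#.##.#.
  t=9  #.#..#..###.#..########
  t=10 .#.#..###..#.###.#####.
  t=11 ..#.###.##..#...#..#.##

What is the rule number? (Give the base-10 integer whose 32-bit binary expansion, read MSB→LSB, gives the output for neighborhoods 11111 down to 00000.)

  nb #####: next=#  (t=2,i=6, bit31=1)
  nb ####.: next=.  (t=1,i=11, bit30=0)
  nb ###.#: next=.  (t=1,i=12, bit29=0)
  nb ###..: next=#  (t=0,i=20, bit28=1)
  nb ##.##: next=#  (t=1,i=5, bit27=1)
  nb ##.#.: next=#  (t=0,i=4, bit26=1)
  nb ##..#: next=#  (t=2,i=20, bit25=1)
  nb ##...: next=#  (t=0,i=21, bit24=1)
  nb #.###: next=.  (t=0,i=18, bit23=0)
  nb #.##.: next=#  (t=1,i=6, bit22=1)
  nb #.#.#: next=#  (t=0,i=11, bit21=1)
  nb #.#..: next=.  (t=0,i=5, bit20=0)
  nb #..##: next=#  (t=0,i=7, bit19=1)
  nb #..#.: next=.  (t=0,i=15, bit18=0)
  nb #...#: next=.  (t=5,i=15, bit17=0)
  nb #....: next=.  (t=0,i=22, bit16=0)
  nb .####: next=.  (t=1,i=10, bit15=0)
  nb .###.: next=.  (t=0,i=19, bit14=0)
  nb .##.#: next=#  (t=0,i=3, bit13=1)
  nb .##..: next=.  (t=1,i=21, bit12=0)
  nb .#.##: next=#  (t=0,i=17, bit11=1)
  nb .#.#.: next=#  (t=0,i=12, bit10=1)
  nb .#..#: next=#  (t=0,i=6, bit9=1)
  nb .#...: next=.  (t=2,i=0, bit8=0)
  nb ..###: next=#  (t=2,i=4, bit7=1)
  nb ..##.: next=.  (t=0,i=2, bit6=0)
  nb ..#.#: next=.  (t=0,i=16, bit5=0)
  nb ..#..: next=.  (t=1,i=17, bit4=0)
  nb ...##: next=.  (t=0,i=1, bit3=0)
  nb ...#.: next=#  (t=2,i=12, bit2=1)
  nb ....#: next=.  (t=0,i=0, bit1=0)
  nb .....: next=#  (t=3,i=0, bit0=1)
  bits 10011111011010000010111010000101 = 2674404997

2674404997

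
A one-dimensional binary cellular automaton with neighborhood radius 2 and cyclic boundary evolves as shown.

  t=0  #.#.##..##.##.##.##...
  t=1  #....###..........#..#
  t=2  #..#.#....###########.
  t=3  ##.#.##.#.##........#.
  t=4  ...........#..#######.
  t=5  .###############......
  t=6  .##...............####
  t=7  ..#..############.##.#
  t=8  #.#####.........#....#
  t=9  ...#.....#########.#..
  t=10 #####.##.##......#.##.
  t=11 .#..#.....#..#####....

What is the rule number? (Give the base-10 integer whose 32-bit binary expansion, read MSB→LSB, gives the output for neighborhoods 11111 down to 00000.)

572036023

  #####|.  b31=0 t=2,i=12
  ####.|.  b30=0 t=2,i=19
  ###.#|#  b29=1 t=2,i=20
  ###..|.  b28=0 t=1,i=7
  ##.##|.  b27=0 t=0,i=10
  ##.#.|.  b26=0 t=2,i=21
  ##..#|#  b25=1 t=0,i=6
  ##...|.  b24=0 t=0,i=19
  #.###|.  b23=0 t=8,i=2
  #.##.|.  b22=0 t=0,i=4
  #.#.#|.  b21=0 t=0,i=2
  #.#..|#  b20=1 t=2,i=0
  #..##|#  b19=1 t=0,i=7
  #..#.|.  b18=0 t=2,i=2
  #...#|.  b17=0 t=0,i=20
  #....|.  b16=0 t=1,i=2
  .####|#  b15=1 t=2,i=11
  .###.|.  b14=0 t=1,i=6
  .##.#|.  b13=0 t=0,i=9
  .##..|#  b12=1 t=0,i=5
  .#.##|.  b11=0 t=0,i=3
  .#.#.|.  b10=0 t=0,i=1
  .#..#|#  b9=1 t=1,i=19
  .#...|#  b8=1 t=2,i=6
  ..###|#  b7=1 t=1,i=5
  ..##.|.  b6=0 t=0,i=8
  ..#.#|#  b5=1 t=0,i=0
  ..#..|#  b4=1 t=1,i=18
  ...##|.  b3=0 t=1,i=4
  ...#.|#  b2=1 t=0,i=21
  ....#|#  b1=1 t=1,i=3
  .....|#  b0=1 t=1,i=10
  bits 00100010000110001001001110110111 = 572036023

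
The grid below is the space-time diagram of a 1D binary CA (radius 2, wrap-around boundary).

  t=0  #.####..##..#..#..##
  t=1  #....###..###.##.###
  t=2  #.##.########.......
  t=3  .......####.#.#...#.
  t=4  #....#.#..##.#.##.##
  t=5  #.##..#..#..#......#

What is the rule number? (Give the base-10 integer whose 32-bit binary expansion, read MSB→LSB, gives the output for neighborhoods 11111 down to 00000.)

3054454162

  [31] ##### => #  t=2,i=7
  [30] ####. => .  t=0,i=4
  [29] ###.# => #  t=0,i=0
  [28] ###.. => #  t=0,i=5
  [27] ##.## => .  t=0,i=1
  [26] ##.#. => #  t=3,i=11
  [25] ##..# => #  t=0,i=6
  [24] ##... => .  t=1,i=1
  [23] #.### => .  t=0,i=2
  [22] #.##. => .  t=1,i=14
  [21] #.#.# => .  t=3,i=12
  [20] #.#.. => .  t=3,i=14
  [19] #..## => #  t=0,i=7
  [18] #..#. => #  t=0,i=11
  [17] #...# => #  t=3,i=16
  [16] #.... => #  t=1,i=2
  [15] .#### => .  t=0,i=3
  [14] .###. => #  t=0,i=19
  [13] .##.# => .  t=1,i=15
  [12] .##.. => .  t=0,i=9
  [11] .#.## => .  t=2,i=1
  [10] .#.#. => #  t=3,i=13
  [9] .#..# => .  t=0,i=13
  [8] .#... => #  t=3,i=15
  [7] ..### => #  t=0,i=18
  [6] ..##. => .  t=0,i=8
  [5] ..#.# => .  t=2,i=0
  [4] ..#.. => #  t=0,i=12
  [3] ...## => .  t=1,i=4
  [2] ...#. => .  t=2,i=19
  [1] ....# => #  t=1,i=3
  [0] ..... => .  t=2,i=15
  bits 10110110000011110100010110010010 = 3054454162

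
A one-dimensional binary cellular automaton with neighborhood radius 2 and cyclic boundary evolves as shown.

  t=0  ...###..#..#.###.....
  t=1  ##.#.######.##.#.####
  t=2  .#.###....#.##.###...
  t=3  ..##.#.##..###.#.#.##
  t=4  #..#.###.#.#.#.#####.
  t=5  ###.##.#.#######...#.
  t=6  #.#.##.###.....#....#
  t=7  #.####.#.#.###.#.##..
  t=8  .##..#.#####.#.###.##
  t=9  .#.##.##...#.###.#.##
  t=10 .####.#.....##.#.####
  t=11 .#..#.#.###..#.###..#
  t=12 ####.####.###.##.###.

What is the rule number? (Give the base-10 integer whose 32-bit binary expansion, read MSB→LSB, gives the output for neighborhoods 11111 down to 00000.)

854929043

  ##### -> .   bit 31 = 0  t=1,i=7
  ####. -> .   bit 30 = 0  t=1,i=0
  ###.# -> #   bit 29 = 1  t=1,i=1
  ###.. -> #   bit 28 = 1  t=0,i=5
  ##.## -> .   bit 27 = 0  t=1,i=11
  ##.#. -> .   bit 26 = 0  t=1,i=2
  ##..# -> #   bit 25 = 1  t=0,i=6
  ##... -> .   bit 24 = 0  t=0,i=16
  #.### -> #   bit 23 = 1  t=0,i=13
  #.##. -> #   bit 22 = 1  t=1,i=12
  #.#.# -> #   bit 21 = 1  t=1,i=3
  #.#.. -> #   bit 20 = 1  t=4,i=0
  #..## -> .   bit 19 = 0  t=3,i=1
  #..#. -> #   bit 18 = 1  t=0,i=7
  #...# -> .   bit 17 = 0  t=5,i=17
  #.... -> #   bit 16 = 1  t=0,i=17
  .#### -> .   bit 15 = 0  t=1,i=6
  .###. -> .   bit 14 = 0  t=0,i=4
  .##.# -> #   bit 13 = 1  t=1,i=13
  .##.. -> .   bit 12 = 0  t=3,i=8
  .#.## -> #   bit 11 = 1  t=0,i=12
  .#.#. -> #   bit 10 = 1  t=3,i=16
  .#..# -> #   bit 9 = 1  t=0,i=9
  .#... -> .   bit 8 = 0  t=6,i=16
  ..### -> #   bit 7 = 1  t=0,i=3
  ..##. -> .   bit 6 = 0  t=3,i=2
  ..#.# -> .   bit 5 = 0  t=0,i=11
  ..#.. -> #   bit 4 = 1  t=0,i=8
  ...## -> .   bit 3 = 0  t=0,i=2
  ...#. -> .   bit 2 = 0  t=2,i=0
  ....# -> #   bit 1 = 1  t=0,i=1
  ..... -> #   bit 0 = 1  t=0,i=0
  bits 00110010111101010010111010010011 = 854929043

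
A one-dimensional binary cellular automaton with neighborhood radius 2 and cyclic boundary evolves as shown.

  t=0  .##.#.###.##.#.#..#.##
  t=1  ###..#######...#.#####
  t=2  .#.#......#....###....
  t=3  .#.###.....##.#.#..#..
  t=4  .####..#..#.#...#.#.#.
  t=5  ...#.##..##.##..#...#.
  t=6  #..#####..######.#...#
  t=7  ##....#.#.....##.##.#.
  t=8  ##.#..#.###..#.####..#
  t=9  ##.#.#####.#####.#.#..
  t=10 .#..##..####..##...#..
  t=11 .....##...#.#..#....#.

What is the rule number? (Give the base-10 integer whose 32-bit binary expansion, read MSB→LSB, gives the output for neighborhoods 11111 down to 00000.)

  nb #####: next=.  (t=1,i=0, bit31=0)
  nb ####.: next=#  (t=1,i=1, bit30=1)
  nb ###.#: next=#  (t=0,i=8, bit29=1)
  nb ###..: next=.  (t=1,i=2, bit28=0)
  nb ##.##: next=#  (t=0,i=0, bit27=1)
  nb ##.#.: next=.  (t=0,i=3, bit26=0)
  nb ##..#: next=#  (t=1,i=3, bit25=1)
  nb ##...: next=.  (t=1,i=12, bit24=0)
  nb #.###: next=#  (t=0,i=6, bit23=1)
  nb #.##.: next=#  (t=0,i=1, bit22=1)
  nb #.#.#: next=.  (t=0,i=4, bit21=0)
  nb #.#..: next=#  (t=0,i=15, bit20=1)
  nb #..##: next=.  (t=1,i=4, bit19=0)
  nb #..#.: next=#  (t=0,i=17, bit18=1)
  nb #...#: next=.  (t=1,i=13, bit17=0)
  nb #....: next=#  (t=2,i=5, bit16=1)
  nb .####: next=.  (t=1,i=6, bit15=0)
  nb .###.: next=#  (t=0,i=7, bit14=1)
  nb .##.#: next=#  (t=0,i=2, bit13=1)
  nb .##..: next=#  (t=5,i=6, bit12=1)
  nb .#.##: next=#  (t=0,i=5, bit11=1)
  nb .#.#.: next=.  (t=0,i=14, bit10=0)
  nb .#..#: next=.  (t=0,i=16, bit9=0)
  nb .#...: next=#  (t=2,i=4, bit8=1)
  nb ..###: next=.  (t=1,i=5, bit7=0)
  nb ..##.: next=.  (t=3,i=11, bit6=0)
  nb ..#.#: next=#  (t=0,i=18, bit5=1)
  nb ..#..: next=.  (t=2,i=10, bit4=0)
  nb ...##: next=#  (t=2,i=14, bit3=1)
  nb ...#.: next=.  (t=1,i=14, bit2=0)
  nb ....#: next=.  (t=2,i=8, bit1=0)
  nb .....: next=.  (t=2,i=6, bit0=0)
  bits 01101010110101010111100100101000 = 1792375080

1792375080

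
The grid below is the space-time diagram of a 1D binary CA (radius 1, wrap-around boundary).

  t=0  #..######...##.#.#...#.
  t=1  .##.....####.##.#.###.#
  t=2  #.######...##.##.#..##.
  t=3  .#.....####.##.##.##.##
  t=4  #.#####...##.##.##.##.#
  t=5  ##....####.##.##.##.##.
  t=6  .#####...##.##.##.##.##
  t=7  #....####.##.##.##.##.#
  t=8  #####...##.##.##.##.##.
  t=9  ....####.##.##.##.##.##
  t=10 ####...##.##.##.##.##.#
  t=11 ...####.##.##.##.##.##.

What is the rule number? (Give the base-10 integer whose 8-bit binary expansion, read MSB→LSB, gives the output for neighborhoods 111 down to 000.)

  ###|.  b7=0 t=0,i=4
  ##.|#  b6=1 t=0,i=8
  #.#|#  b5=1 t=0,i=14
  #..|#  b4=1 t=0,i=1
  .##|.  b3=0 t=0,i=3
  .#.|.  b2=0 t=0,i=0
  ..#|#  b1=1 t=0,i=2
  ...|#  b0=1 t=0,i=10
  bits 01110011 = 115

115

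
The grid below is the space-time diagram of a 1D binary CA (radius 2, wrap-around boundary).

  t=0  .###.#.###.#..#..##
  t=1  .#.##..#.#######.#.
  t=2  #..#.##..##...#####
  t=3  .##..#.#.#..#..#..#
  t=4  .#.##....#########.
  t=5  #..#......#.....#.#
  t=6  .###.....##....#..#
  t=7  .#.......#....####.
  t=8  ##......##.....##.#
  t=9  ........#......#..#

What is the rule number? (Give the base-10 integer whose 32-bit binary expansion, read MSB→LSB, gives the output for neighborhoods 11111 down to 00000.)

1725334100

  #####|.  b31=0 t=1,i=11
  ####.|#  b30=1 t=1,i=14
  ###.#|#  b29=1 t=0,i=3
  ###..|.  b28=0 t=2,i=0
  ##.##|.  b27=0 t=0,i=0
  ##.#.|#  b26=1 t=0,i=4
  ##..#|#  b25=1 t=1,i=5
  ##...|.  b24=0 t=2,i=11
  #.###|#  b23=1 t=0,i=1
  #.##.|#  b22=1 t=1,i=3
  #.#.#|.  b21=0 t=0,i=5
  #.#..|#  b20=1 t=0,i=11
  #..##|.  b19=0 t=0,i=16
  #..#.|#  b18=1 t=0,i=13
  #...#|#  b17=1 t=2,i=12
  #....|.  b16=0 t=4,i=6
  .####|#  b15=1 t=1,i=10
  .###.|.  b14=0 t=0,i=2
  .##.#|.  b13=0 t=0,i=18
  .##..|.  b12=0 t=1,i=4
  .#.##|.  b11=0 t=0,i=6
  .#.#.|.  b10=0 t=3,i=6
  .#..#|#  b9=1 t=0,i=12
  .#...|.  b8=0 t=5,i=4
  ..###|.  b7=0 t=2,i=14
  ..##.|#  b6=1 t=0,i=17
  ..#.#|.  b5=0 t=1,i=1
  ..#..|#  b4=1 t=0,i=14
  ...##|.  b3=0 t=2,i=13
  ...#.|#  b2=1 t=5,i=9
  ....#|.  b1=0 t=4,i=7
  .....|.  b0=0 t=5,i=6
  bits 01100110110101101000001001010100 = 1725334100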